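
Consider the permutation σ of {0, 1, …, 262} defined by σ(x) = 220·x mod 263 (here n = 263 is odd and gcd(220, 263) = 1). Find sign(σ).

-1

Orbit of 238 under x↦220x: [238, 23, 63, 184, 241, 157, 87]… (length divides ord_263(220)).
Cycle lengths of π_220 on ℤ/263ℤ: [262, 1]; 2 cycles in total.
With 2 cycles on 263 points, sign = (−1)^{263−2} = -1.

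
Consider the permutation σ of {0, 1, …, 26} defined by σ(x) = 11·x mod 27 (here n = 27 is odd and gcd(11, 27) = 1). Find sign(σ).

Trace 26: π^k(26) = [26, 16, 14, 19, 20, 4, 17] for k=0..6.
4 cycles of lengths [18, 6, 2, 1].
4 cycles on 27: each ℓ→(−1)^(ℓ−1), product (−1)^23 = -1.
Check: (11/27) = -1 by Zolotarev.

-1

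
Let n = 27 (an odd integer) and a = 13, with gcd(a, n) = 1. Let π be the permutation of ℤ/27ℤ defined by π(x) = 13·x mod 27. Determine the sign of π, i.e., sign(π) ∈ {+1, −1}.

+1

Orbit of 22 under x↦13x: [22, 16, 19, 4, 25, 1, 13]… (length divides ord_27(13)).
The orbit structure of x ↦ 13x mod 27: 7 orbits of sizes [9, 9, 3, 3, 1, 1, 1].
Σ(ℓ_i−1) = 27−7 = 20; sign = (−1)^20 = +1.
Check: (13/27) = +1 by Zolotarev.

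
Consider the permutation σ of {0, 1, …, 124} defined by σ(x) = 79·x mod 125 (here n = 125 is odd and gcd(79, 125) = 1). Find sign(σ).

Start at x=96: 96 → 84 → 11 → 119 → 26 → 54 → 16 → … (one orbit).
7 cycles of lengths [50, 50, 10, 10, 2, 2, 1].
125 − 7 = 118 transpositions; sign(π) = (−1)^118 = +1.
Check: (79/125) = +1 by Zolotarev.

+1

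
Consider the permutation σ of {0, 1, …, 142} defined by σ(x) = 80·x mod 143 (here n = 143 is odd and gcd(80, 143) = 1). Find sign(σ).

-1

Trace 4: π^k(4) = [4, 34, 3, 97, 38, 37, 100] for k=0..6.
6 cycles of lengths [60, 60, 12, 5, 5, 1].
sign(π) = (−1)^{n − #cycles} = (−1)^{143−6} = (−1)^137 = -1.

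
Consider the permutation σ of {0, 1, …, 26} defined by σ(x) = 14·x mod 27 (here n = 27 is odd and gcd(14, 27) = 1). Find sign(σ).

-1

Start at x=10: 10 → 5 → 16 → 8 → 4 → 2 → 1 → … (one orbit).
π_14 has 4 disjoint cycles with lengths [18, 6, 2, 1] on {0,…,26}.
Σ(ℓ_i−1) = 27−4 = 23; sign = (−1)^23 = -1.
Via Zolotarev, sign(π_{14}) = (14|27) = -1.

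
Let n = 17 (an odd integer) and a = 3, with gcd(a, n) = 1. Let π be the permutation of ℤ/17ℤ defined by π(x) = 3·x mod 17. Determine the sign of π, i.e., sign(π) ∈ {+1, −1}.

Orbit of 16 under x↦3x: [16, 14, 8, 7, 4, 12, 2]… (length divides ord_17(3)).
π_3 has 2 disjoint cycles with lengths [16, 1] on {0,…,16}.
17 − 2 = 15 transpositions; sign(π) = (−1)^15 = -1.
Via Zolotarev, sign(π_{3}) = (3|17) = -1.

-1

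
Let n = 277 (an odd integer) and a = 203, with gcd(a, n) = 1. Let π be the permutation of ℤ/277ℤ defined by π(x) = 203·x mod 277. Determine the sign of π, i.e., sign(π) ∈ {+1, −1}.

Start at x=19: 19 → 256 → 169 → 236 → 264 → 131 → 1 → … (one orbit).
Cycle type of π: 23×12 + 1; total 13 cycles.
277 − 13 = 264 transpositions; sign(π) = (−1)^264 = +1.
(203|277)_J = +1 (Zolotarev's lemma cross-check).

+1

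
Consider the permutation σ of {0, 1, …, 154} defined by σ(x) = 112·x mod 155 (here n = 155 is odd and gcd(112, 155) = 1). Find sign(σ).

Start at x=101: 101 → 152 → 129 → 33 → 131 → 102 → 109 → … (one orbit).
6 cycles of lengths [60, 60, 15, 15, 4, 1].
Σ(ℓ_i−1) = 155−6 = 149; sign = (−1)^149 = -1.

-1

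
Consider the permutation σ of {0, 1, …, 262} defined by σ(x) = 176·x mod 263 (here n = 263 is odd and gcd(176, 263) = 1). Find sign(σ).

Orbit of 244 under x↦176x: [244, 75, 50, 121, 256, 83, 143]… (length divides ord_263(176)).
3 cycles of lengths [131, 131, 1].
n − c = 263 − 3 = 260; sign = (−1)^260 = +1.
Via Zolotarev, sign(π_{176}) = (176|263) = +1.

+1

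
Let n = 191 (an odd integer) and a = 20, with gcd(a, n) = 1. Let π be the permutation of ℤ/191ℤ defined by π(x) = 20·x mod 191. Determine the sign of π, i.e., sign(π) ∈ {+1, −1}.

Trace 121: π^k(121) = [121, 128, 77, 12, 49, 25, 118] for k=0..6.
3 cycles of lengths [95, 95, 1].
Σ(ℓ_i−1) = 191−3 = 188; sign = (−1)^188 = +1.

+1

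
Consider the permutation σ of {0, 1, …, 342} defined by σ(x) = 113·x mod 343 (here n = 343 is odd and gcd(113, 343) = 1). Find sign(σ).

+1

Trace 50: π^k(50) = [50, 162, 127, 288, 302, 169, 232] for k=0..6.
Cycle type of π: 49×6 + 7×6 + 1×7; total 19 cycles.
Σ(ℓ_i−1) = 343−19 = 324; sign = (−1)^324 = +1.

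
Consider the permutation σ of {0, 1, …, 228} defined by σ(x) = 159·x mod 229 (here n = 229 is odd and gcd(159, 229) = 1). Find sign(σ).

+1

Start at x=57: 57 → 132 → 149 → 104 → 48 → 75 → 17 → … (one orbit).
Decompose π into cycles: lengths [57, 57, 57, 57, 1] (5 cycles, including the fixed point 0).
229 − 5 = 224 transpositions; sign(π) = (−1)^224 = +1.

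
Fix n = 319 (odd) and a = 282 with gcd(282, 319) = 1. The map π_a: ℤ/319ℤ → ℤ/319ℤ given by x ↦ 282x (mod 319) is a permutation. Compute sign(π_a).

Start at x=90: 90 → 179 → 76 → 59 → 50 → 64 → 184 → … (one orbit).
5 cycles of lengths [140, 140, 28, 10, 1].
n − c = 319 − 5 = 314; sign = (−1)^314 = +1.
The Jacobi symbol (282|319) = +1 (Zolotarev) agrees.

+1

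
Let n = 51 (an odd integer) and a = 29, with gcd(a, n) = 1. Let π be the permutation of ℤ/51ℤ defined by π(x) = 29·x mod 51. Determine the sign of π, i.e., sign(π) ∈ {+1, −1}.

Start at x=44: 44 → 1 → 29 → 25 → 11 → 13 → 20 → … (one orbit).
The orbit structure of x ↦ 29x mod 51: 5 orbits of sizes [16, 16, 16, 2, 1].
5 cycles on 51: each ℓ→(−1)^(ℓ−1), product (−1)^46 = +1.

+1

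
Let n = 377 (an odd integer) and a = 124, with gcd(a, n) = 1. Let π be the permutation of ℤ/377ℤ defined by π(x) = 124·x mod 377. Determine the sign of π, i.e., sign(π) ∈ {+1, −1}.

+1

Orbit of 375 under x↦124x: [375, 129, 162, 107, 73, 4, 119]… (length divides ord_377(124)).
Cycle lengths of π_124 on ℤ/377ℤ: [84, 84, 84, 84, 28, 12, 1]; 7 cycles in total.
7 cycles on 377: each ℓ→(−1)^(ℓ−1), product (−1)^370 = +1.
Check: (124/377) = +1 by Zolotarev.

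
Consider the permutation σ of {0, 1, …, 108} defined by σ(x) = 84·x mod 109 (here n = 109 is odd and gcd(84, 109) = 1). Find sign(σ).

Orbit of 28 under x↦84x: [28, 63, 60, 26, 4, 9, 102]… (length divides ord_109(84)).
Cycle type of π: 54×2 + 1; total 3 cycles.
109 − 3 = 106 transpositions; sign(π) = (−1)^106 = +1.

+1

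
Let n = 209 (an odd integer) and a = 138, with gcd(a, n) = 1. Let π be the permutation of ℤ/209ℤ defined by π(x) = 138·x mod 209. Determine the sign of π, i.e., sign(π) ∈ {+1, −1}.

-1

Trace 85: π^k(85) = [85, 26, 35, 23, 39, 157, 139] for k=0..6.
Cycle lengths of π_138 on ℤ/209ℤ: [90, 90, 10, 9, 9, 1]; 6 cycles in total.
n − c = 209 − 6 = 203; sign = (−1)^203 = -1.
Check: (138/209) = -1 by Zolotarev.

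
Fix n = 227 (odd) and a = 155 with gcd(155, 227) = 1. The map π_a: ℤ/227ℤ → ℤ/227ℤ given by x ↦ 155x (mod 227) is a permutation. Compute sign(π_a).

Trace 11: π^k(11) = [11, 116, 47, 21, 77, 131, 102] for k=0..6.
The orbit structure of x ↦ 155x mod 227: 3 orbits of sizes [113, 113, 1].
3 cycles on 227: each ℓ→(−1)^(ℓ−1), product (−1)^224 = +1.

+1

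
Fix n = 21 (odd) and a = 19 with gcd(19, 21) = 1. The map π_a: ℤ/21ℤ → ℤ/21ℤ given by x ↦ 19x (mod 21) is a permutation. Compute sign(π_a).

Trace 19: π^k(19) = [19, 4, 13, 16, 10, 1] for k=0..5.
Cycle lengths of π_19 on ℤ/21ℤ: [6, 6, 6, 1, 1, 1]; 6 cycles in total.
6 cycles on 21: each ℓ→(−1)^(ℓ−1), product (−1)^15 = -1.

-1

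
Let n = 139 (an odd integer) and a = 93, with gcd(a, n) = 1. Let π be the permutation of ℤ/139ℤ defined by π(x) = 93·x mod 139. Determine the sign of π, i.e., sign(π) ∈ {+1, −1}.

-1

Start at x=126: 126 → 42 → 14 → 51 → 17 → 52 → 110 → … (one orbit).
The orbit structure of x ↦ 93x mod 139: 2 orbits of sizes [138, 1].
2 cycles on 139: each ℓ→(−1)^(ℓ−1), product (−1)^137 = -1.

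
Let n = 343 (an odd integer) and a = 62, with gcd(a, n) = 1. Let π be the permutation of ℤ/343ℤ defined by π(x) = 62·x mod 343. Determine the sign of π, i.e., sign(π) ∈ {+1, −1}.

-1

Trace 316: π^k(316) = [316, 41, 141, 167, 64, 195, 85] for k=0..6.
π_62 has 10 disjoint cycles with lengths [98, 98, 98, 14, 14, 14, 2, 2, 2, 1] on {0,…,342}.
Σ(ℓ_i−1) = 343−10 = 333; sign = (−1)^333 = -1.
Zolotarev: (62|343) = -1, matching the cycle-count sign.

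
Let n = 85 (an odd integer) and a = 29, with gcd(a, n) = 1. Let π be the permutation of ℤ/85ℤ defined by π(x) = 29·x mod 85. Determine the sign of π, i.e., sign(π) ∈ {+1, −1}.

-1

Orbit of 24 under x↦29x: [24, 16, 39, 26, 74, 21, 14]… (length divides ord_85(29)).
8 cycles of lengths [16, 16, 16, 16, 16, 2, 2, 1].
sign(π) = (−1)^{n − #cycles} = (−1)^{85−8} = (−1)^77 = -1.
The Jacobi symbol (29|85) = -1 (Zolotarev) agrees.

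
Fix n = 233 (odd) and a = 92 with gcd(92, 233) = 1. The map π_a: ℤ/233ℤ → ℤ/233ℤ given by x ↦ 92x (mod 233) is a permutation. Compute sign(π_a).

+1

Start at x=19: 19 → 117 → 46 → 38 → 1 → 92 → 76 → … (one orbit).
Cycle type of π: 29×8 + 1; total 9 cycles.
233 − 9 = 224 transpositions; sign(π) = (−1)^224 = +1.
Zolotarev: (92|233) = +1, matching the cycle-count sign.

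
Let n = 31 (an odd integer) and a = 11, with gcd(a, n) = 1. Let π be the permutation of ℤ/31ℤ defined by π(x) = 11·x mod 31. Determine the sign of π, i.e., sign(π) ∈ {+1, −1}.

-1

Start at x=21: 21 → 14 → 30 → 20 → 3 → 2 → 22 → … (one orbit).
Cycle lengths of π_11 on ℤ/31ℤ: [30, 1]; 2 cycles in total.
31 − 2 = 29 transpositions; sign(π) = (−1)^29 = -1.
(11|31)_J = -1 (Zolotarev's lemma cross-check).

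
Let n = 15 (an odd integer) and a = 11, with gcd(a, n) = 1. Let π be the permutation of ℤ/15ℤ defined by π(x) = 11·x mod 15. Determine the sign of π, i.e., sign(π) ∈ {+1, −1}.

-1

Orbit of 11 under x↦11x: [11, 1]… (length divides ord_15(11)).
Cycle type of π: 2×5 + 1×5; total 10 cycles.
Σ(ℓ_i−1) = 15−10 = 5; sign = (−1)^5 = -1.
The Jacobi symbol (11|15) = -1 (Zolotarev) agrees.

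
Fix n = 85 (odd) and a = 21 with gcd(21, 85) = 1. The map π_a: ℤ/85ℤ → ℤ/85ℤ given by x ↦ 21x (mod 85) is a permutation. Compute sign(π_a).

+1

Trace 21: π^k(21) = [21, 16, 81, 1] for k=0..3.
π_21 has 25 disjoint cycles with lengths [4, 4, 4, 4, 4, 4, 4, 4, 4, 4, 4, 4, 4, 4, 4, 4, 4, 4, 4, 4, 1, 1, 1, 1, 1] on {0,…,84}.
85 − 25 = 60 transpositions; sign(π) = (−1)^60 = +1.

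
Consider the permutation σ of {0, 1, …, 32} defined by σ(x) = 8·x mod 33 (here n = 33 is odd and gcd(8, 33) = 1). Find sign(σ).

+1

Orbit of 32 under x↦8x: [32, 25, 2, 16, 29, 1, 8]… (length divides ord_33(8)).
π_8 has 5 disjoint cycles with lengths [10, 10, 10, 2, 1] on {0,…,32}.
Σ(ℓ_i−1) = 33−5 = 28; sign = (−1)^28 = +1.
The Jacobi symbol (8|33) = +1 (Zolotarev) agrees.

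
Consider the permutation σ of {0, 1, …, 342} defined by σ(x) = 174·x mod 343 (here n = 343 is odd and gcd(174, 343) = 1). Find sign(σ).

Orbit of 78 under x↦174x: [78, 195, 316, 104, 260, 307, 253]… (length divides ord_343(174)).
Decompose π into cycles: lengths [98, 98, 98, 14, 14, 14, 2, 2, 2, 1] (10 cycles, including the fixed point 0).
Σ(ℓ_i−1) = 343−10 = 333; sign = (−1)^333 = -1.

-1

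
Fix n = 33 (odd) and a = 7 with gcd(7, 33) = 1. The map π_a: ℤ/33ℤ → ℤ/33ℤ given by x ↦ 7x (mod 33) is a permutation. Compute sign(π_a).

-1

Start at x=28: 28 → 31 → 19 → 1 → 7 → 16 → 13 → … (one orbit).
Cycle lengths of π_7 on ℤ/33ℤ: [10, 10, 10, 1, 1, 1]; 6 cycles in total.
Σ(ℓ_i−1) = 33−6 = 27; sign = (−1)^27 = -1.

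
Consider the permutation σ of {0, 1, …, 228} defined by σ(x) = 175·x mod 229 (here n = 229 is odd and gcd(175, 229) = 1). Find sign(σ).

-1

Orbit of 61 under x↦175x: [61, 141, 172, 101, 42, 22, 186]… (length divides ord_229(175)).
Cycle type of π: 76×3 + 1; total 4 cycles.
Σ(ℓ_i−1) = 229−4 = 225; sign = (−1)^225 = -1.
(175|229)_J = -1 (Zolotarev's lemma cross-check).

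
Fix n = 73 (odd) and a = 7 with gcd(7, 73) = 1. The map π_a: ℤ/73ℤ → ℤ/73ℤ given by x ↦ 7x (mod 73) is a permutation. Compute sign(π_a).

Trace 51: π^k(51) = [51, 65, 17, 46, 30, 64, 10] for k=0..6.
The orbit structure of x ↦ 7x mod 73: 4 orbits of sizes [24, 24, 24, 1].
Σ(ℓ_i−1) = 73−4 = 69; sign = (−1)^69 = -1.
Zolotarev: (7|73) = -1, matching the cycle-count sign.

-1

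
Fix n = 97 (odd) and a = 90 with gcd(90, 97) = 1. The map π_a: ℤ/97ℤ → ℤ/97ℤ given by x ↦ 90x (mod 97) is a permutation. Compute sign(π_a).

-1

Orbit of 57 under x↦90x: [57, 86, 77, 43, 87, 70, 92]… (length divides ord_97(90)).
The orbit structure of x ↦ 90x mod 97: 2 orbits of sizes [96, 1].
Σ(ℓ_i−1) = 97−2 = 95; sign = (−1)^95 = -1.
The Jacobi symbol (90|97) = -1 (Zolotarev) agrees.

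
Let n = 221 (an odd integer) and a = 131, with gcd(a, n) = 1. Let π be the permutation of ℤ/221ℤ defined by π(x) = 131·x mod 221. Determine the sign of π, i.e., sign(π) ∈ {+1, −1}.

Orbit of 183 under x↦131x: [183, 105, 53, 92, 118, 209, 196]… (length divides ord_221(131)).
Decompose π into cycles: lengths [16, 16, 16, 16, 16, 16, 16, 16, 16, 16, 16, 16, 16, 1, 1, 1, 1, 1, 1, 1, 1, 1, 1, 1, 1, 1] (26 cycles, including the fixed point 0).
221 − 26 = 195 transpositions; sign(π) = (−1)^195 = -1.

-1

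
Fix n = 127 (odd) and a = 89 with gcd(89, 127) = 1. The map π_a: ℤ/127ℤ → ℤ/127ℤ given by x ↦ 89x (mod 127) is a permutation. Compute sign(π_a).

-1

Trace 73: π^k(73) = [73, 20, 2, 51, 94, 111, 100] for k=0..6.
Cycle type of π: 42×3 + 1; total 4 cycles.
Σ(ℓ_i−1) = 127−4 = 123; sign = (−1)^123 = -1.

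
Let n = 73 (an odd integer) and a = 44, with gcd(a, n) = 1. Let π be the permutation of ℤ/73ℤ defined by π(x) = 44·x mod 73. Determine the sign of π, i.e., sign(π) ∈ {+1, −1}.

Orbit of 46 under x↦44x: [46, 53, 69, 43, 67, 28, 64]… (length divides ord_73(44)).
2 cycles of lengths [72, 1].
sign(π) = (−1)^{n − #cycles} = (−1)^{73−2} = (−1)^71 = -1.
Check: (44/73) = -1 by Zolotarev.

-1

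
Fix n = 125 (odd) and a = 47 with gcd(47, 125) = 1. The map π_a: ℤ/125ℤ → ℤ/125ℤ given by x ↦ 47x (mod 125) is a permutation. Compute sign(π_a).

Start at x=108: 108 → 76 → 72 → 9 → 48 → 6 → 32 → … (one orbit).
Cycle lengths of π_47 on ℤ/125ℤ: [100, 20, 4, 1]; 4 cycles in total.
sign(π) = (−1)^{n − #cycles} = (−1)^{125−4} = (−1)^121 = -1.

-1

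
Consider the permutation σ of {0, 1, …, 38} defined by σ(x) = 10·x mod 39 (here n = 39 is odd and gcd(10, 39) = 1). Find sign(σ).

Trace 10: π^k(10) = [10, 22, 25, 16, 4, 1] for k=0..5.
π_10 has 9 disjoint cycles with lengths [6, 6, 6, 6, 6, 6, 1, 1, 1] on {0,…,38}.
Σ(ℓ_i−1) = 39−9 = 30; sign = (−1)^30 = +1.

+1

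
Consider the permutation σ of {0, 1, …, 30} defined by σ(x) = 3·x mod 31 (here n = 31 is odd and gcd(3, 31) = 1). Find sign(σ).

Orbit of 13 under x↦3x: [13, 8, 24, 10, 30, 28, 22]… (length divides ord_31(3)).
The orbit structure of x ↦ 3x mod 31: 2 orbits of sizes [30, 1].
n − c = 31 − 2 = 29; sign = (−1)^29 = -1.

-1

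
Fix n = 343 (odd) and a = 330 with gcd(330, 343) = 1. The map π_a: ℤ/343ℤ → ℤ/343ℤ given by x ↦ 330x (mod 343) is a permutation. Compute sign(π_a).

Orbit of 155 under x↦330x: [155, 43, 127, 64, 197, 183, 22]… (length divides ord_343(330)).
Cycle type of π: 49×6 + 7×6 + 1×7; total 19 cycles.
343 − 19 = 324 transpositions; sign(π) = (−1)^324 = +1.
Check: (330/343) = +1 by Zolotarev.

+1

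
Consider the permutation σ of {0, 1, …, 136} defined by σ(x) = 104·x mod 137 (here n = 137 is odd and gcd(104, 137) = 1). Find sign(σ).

Trace 23: π^k(23) = [23, 63, 113, 107, 31, 73, 57] for k=0..6.
Cycle type of π: 136 + 1; total 2 cycles.
137 − 2 = 135 transpositions; sign(π) = (−1)^135 = -1.

-1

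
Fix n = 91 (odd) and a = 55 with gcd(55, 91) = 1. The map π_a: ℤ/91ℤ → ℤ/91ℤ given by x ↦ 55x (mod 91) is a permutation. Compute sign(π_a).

Orbit of 29 under x↦55x: [29, 48, 1, 55, 22, 27]… (length divides ord_91(55)).
Cycle type of π: 6×12 + 3×4 + 2×3 + 1; total 20 cycles.
n − c = 91 − 20 = 71; sign = (−1)^71 = -1.

-1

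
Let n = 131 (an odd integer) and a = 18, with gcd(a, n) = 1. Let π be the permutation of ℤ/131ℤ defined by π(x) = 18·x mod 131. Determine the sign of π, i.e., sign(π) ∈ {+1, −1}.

Orbit of 19 under x↦18x: [19, 80, 130, 113, 69, 63, 86]… (length divides ord_131(18)).
π_18 has 6 disjoint cycles with lengths [26, 26, 26, 26, 26, 1] on {0,…,130}.
131 − 6 = 125 transpositions; sign(π) = (−1)^125 = -1.
Check: (18/131) = -1 by Zolotarev.

-1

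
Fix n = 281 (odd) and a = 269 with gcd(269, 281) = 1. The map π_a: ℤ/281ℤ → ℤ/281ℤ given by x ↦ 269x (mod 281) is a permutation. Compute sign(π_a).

Orbit of 101 under x↦269x: [101, 193, 213, 254, 43, 46, 10]… (length divides ord_281(269)).
Cycle type of π: 280 + 1; total 2 cycles.
Σ(ℓ_i−1) = 281−2 = 279; sign = (−1)^279 = -1.
The Jacobi symbol (269|281) = -1 (Zolotarev) agrees.

-1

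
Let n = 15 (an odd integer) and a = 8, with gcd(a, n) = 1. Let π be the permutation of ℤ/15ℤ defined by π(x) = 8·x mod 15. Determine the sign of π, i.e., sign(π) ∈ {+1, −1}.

Orbit of 4 under x↦8x: [4, 2, 1, 8]… (length divides ord_15(8)).
Decompose π into cycles: lengths [4, 4, 4, 2, 1] (5 cycles, including the fixed point 0).
With 5 cycles on 15 points, sign = (−1)^{15−5} = +1.

+1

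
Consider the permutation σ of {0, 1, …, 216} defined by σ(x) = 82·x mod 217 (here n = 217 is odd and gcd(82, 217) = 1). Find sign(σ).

Start at x=25: 25 → 97 → 142 → 143 → 8 → 5 → 193 → … (one orbit).
Decompose π into cycles: lengths [30, 30, 30, 30, 30, 30, 15, 15, 6, 1] (10 cycles, including the fixed point 0).
With 10 cycles on 217 points, sign = (−1)^{217−10} = -1.

-1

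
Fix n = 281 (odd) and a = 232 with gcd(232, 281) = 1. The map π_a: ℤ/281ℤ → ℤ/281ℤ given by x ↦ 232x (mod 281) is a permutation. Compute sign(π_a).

+1

Orbit of 1 under x↦232x: [1, 232, 153, 90, 86]… (length divides ord_281(232)).
Cycle type of π: 5×56 + 1; total 57 cycles.
n − c = 281 − 57 = 224; sign = (−1)^224 = +1.
Check: (232/281) = +1 by Zolotarev.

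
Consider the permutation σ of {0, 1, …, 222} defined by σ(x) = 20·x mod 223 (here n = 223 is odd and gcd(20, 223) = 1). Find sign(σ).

-1

Trace 99: π^k(99) = [99, 196, 129, 127, 87, 179, 12] for k=0..6.
Cycle lengths of π_20 on ℤ/223ℤ: [222, 1]; 2 cycles in total.
n − c = 223 − 2 = 221; sign = (−1)^221 = -1.
(20|223)_J = -1 (Zolotarev's lemma cross-check).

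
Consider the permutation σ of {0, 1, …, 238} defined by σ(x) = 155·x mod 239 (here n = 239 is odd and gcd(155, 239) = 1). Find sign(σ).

+1

Trace 48: π^k(48) = [48, 31, 25, 51, 18, 161, 99] for k=0..6.
The orbit structure of x ↦ 155x mod 239: 3 orbits of sizes [119, 119, 1].
3 cycles on 239: each ℓ→(−1)^(ℓ−1), product (−1)^236 = +1.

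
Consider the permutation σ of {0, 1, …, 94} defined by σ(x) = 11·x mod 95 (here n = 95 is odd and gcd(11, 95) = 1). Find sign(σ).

+1

Trace 26: π^k(26) = [26, 1, 11] for k=0..2.
Cycle lengths of π_11 on ℤ/95ℤ: [3, 3, 3, 3, 3, 3, 3, 3, 3, 3, 3, 3, 3, 3, 3, 3, 3, 3, 3, 3, 3, 3, 3, 3, 3, 3, 3, 3, 3, 3, 1, 1, 1, 1, 1]; 35 cycles in total.
95 − 35 = 60 transpositions; sign(π) = (−1)^60 = +1.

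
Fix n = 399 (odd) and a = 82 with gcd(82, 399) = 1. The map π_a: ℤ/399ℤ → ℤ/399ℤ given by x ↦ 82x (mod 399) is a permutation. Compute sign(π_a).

-1

Trace 61: π^k(61) = [61, 214, 391, 142, 73, 1, 82] for k=0..6.
30 cycles of lengths [18, 18, 18, 18, 18, 18, 18, 18, 18, 18, 18, 18, 18, 18, 18, 18, 18, 18, 9, 9, 9, 9, 9, 9, 6, 6, 6, 1, 1, 1].
n − c = 399 − 30 = 369; sign = (−1)^369 = -1.
The Jacobi symbol (82|399) = -1 (Zolotarev) agrees.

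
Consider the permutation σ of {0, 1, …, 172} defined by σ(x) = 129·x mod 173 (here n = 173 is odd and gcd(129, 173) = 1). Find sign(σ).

-1

Orbit of 171 under x↦129x: [171, 88, 107, 136, 71, 163, 94]… (length divides ord_173(129)).
Decompose π into cycles: lengths [172, 1] (2 cycles, including the fixed point 0).
With 2 cycles on 173 points, sign = (−1)^{173−2} = -1.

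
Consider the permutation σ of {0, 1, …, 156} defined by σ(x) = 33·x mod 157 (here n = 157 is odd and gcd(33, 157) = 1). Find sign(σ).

+1

Orbit of 153 under x↦33x: [153, 25, 40, 64, 71, 145, 75]… (length divides ord_157(33)).
Cycle type of π: 78×2 + 1; total 3 cycles.
Σ(ℓ_i−1) = 157−3 = 154; sign = (−1)^154 = +1.
Check: (33/157) = +1 by Zolotarev.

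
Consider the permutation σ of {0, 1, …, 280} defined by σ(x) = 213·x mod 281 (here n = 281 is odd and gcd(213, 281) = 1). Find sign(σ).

Start at x=1: 1 → 213 → 128 → 7 → 86 → 53 → 49 → … (one orbit).
Cycle lengths of π_213 on ℤ/281ℤ: [20, 20, 20, 20, 20, 20, 20, 20, 20, 20, 20, 20, 20, 20, 1]; 15 cycles in total.
sign(π) = (−1)^{n − #cycles} = (−1)^{281−15} = (−1)^266 = +1.

+1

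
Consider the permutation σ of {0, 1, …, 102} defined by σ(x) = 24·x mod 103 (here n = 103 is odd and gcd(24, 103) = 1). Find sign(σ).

-1

Trace 72: π^k(72) = [72, 80, 66, 39, 9, 10, 34] for k=0..6.
Decompose π into cycles: lengths [34, 34, 34, 1] (4 cycles, including the fixed point 0).
n − c = 103 − 4 = 99; sign = (−1)^99 = -1.
Check: (24/103) = -1 by Zolotarev.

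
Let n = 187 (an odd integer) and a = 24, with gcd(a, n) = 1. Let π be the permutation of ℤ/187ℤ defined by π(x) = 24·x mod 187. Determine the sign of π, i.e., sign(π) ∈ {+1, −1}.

Start at x=173: 173 → 38 → 164 → 9 → 29 → 135 → 61 → … (one orbit).
The orbit structure of x ↦ 24x mod 187: 5 orbits of sizes [80, 80, 16, 10, 1].
With 5 cycles on 187 points, sign = (−1)^{187−5} = +1.

+1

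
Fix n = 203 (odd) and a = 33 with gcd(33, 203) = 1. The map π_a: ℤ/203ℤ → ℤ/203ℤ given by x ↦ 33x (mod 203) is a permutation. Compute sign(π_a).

-1

Trace 165: π^k(165) = [165, 167, 30, 178, 190, 180, 53] for k=0..6.
The orbit structure of x ↦ 33x mod 203: 8 orbits of sizes [42, 42, 42, 42, 14, 14, 6, 1].
With 8 cycles on 203 points, sign = (−1)^{203−8} = -1.
(33|203)_J = -1 (Zolotarev's lemma cross-check).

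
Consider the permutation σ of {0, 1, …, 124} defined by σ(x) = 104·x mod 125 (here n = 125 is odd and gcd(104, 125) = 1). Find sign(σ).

+1

Start at x=96: 96 → 109 → 86 → 69 → 51 → 54 → 116 → … (one orbit).
The orbit structure of x ↦ 104x mod 125: 7 orbits of sizes [50, 50, 10, 10, 2, 2, 1].
With 7 cycles on 125 points, sign = (−1)^{125−7} = +1.
Via Zolotarev, sign(π_{104}) = (104|125) = +1.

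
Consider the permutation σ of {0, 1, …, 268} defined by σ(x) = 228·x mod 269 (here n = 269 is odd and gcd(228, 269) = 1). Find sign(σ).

Orbit of 136 under x↦228x: [136, 73, 235, 49, 143, 55, 166]… (length divides ord_269(228)).
π_228 has 3 disjoint cycles with lengths [134, 134, 1] on {0,…,268}.
269 − 3 = 266 transpositions; sign(π) = (−1)^266 = +1.
Zolotarev: (228|269) = +1, matching the cycle-count sign.

+1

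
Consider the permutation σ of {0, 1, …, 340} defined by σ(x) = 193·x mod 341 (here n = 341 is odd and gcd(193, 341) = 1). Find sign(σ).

-1

Orbit of 173 under x↦193x: [173, 312, 200, 67, 314, 245, 227]… (length divides ord_341(193)).
π_193 has 14 disjoint cycles with lengths [30, 30, 30, 30, 30, 30, 30, 30, 30, 30, 15, 15, 10, 1] on {0,…,340}.
341 − 14 = 327 transpositions; sign(π) = (−1)^327 = -1.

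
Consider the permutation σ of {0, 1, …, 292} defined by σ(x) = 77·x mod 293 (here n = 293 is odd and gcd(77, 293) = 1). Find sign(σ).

Trace 268: π^k(268) = [268, 126, 33, 197, 226, 115, 65] for k=0..6.
Decompose π into cycles: lengths [73, 73, 73, 73, 1] (5 cycles, including the fixed point 0).
5 cycles on 293: each ℓ→(−1)^(ℓ−1), product (−1)^288 = +1.

+1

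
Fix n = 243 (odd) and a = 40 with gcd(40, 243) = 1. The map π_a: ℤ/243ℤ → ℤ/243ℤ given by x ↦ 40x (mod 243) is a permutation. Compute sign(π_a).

Orbit of 232 under x↦40x: [232, 46, 139, 214, 55, 13, 34]… (length divides ord_243(40)).
π_40 has 11 disjoint cycles with lengths [81, 81, 27, 27, 9, 9, 3, 3, 1, 1, 1] on {0,…,242}.
With 11 cycles on 243 points, sign = (−1)^{243−11} = +1.
The Jacobi symbol (40|243) = +1 (Zolotarev) agrees.

+1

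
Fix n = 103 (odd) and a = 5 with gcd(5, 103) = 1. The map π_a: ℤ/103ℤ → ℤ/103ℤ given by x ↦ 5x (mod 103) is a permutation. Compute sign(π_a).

Trace 55: π^k(55) = [55, 69, 36, 77, 76, 71, 46] for k=0..6.
The orbit structure of x ↦ 5x mod 103: 2 orbits of sizes [102, 1].
sign(π) = (−1)^{n − #cycles} = (−1)^{103−2} = (−1)^101 = -1.
The Jacobi symbol (5|103) = -1 (Zolotarev) agrees.

-1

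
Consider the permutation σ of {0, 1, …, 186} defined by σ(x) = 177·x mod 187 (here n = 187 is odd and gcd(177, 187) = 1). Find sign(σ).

-1

Orbit of 122 under x↦177x: [122, 89, 45, 111, 12, 67, 78]… (length divides ord_187(177)).
Decompose π into cycles: lengths [16, 16, 16, 16, 16, 16, 16, 16, 16, 16, 16, 1, 1, 1, 1, 1, 1, 1, 1, 1, 1, 1] (22 cycles, including the fixed point 0).
Σ(ℓ_i−1) = 187−22 = 165; sign = (−1)^165 = -1.
Check: (177/187) = -1 by Zolotarev.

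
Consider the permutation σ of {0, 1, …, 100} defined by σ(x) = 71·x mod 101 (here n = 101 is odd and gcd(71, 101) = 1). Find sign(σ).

Trace 88: π^k(88) = [88, 87, 16, 25, 58, 78, 84] for k=0..6.
Cycle lengths of π_71 on ℤ/101ℤ: [25, 25, 25, 25, 1]; 5 cycles in total.
With 5 cycles on 101 points, sign = (−1)^{101−5} = +1.

+1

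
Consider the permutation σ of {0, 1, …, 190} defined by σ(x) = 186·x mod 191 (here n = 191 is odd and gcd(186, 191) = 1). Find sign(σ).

Orbit of 5 under x↦186x: [5, 166, 125, 139, 69, 37, 6]… (length divides ord_191(186)).
Cycle lengths of π_186 on ℤ/191ℤ: [38, 38, 38, 38, 38, 1]; 6 cycles in total.
n − c = 191 − 6 = 185; sign = (−1)^185 = -1.
Check: (186/191) = -1 by Zolotarev.

-1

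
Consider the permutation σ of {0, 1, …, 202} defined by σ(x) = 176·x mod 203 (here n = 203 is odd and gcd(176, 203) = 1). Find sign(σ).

-1

Start at x=78: 78 → 127 → 22 → 15 → 1 → 176 → 120 → … (one orbit).
Cycle type of π: 28×7 + 1×7; total 14 cycles.
n − c = 203 − 14 = 189; sign = (−1)^189 = -1.
Zolotarev: (176|203) = -1, matching the cycle-count sign.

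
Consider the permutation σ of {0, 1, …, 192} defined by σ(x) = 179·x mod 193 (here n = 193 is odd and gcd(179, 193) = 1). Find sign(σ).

Start at x=143: 143 → 121 → 43 → 170 → 129 → 124 → 1 → … (one orbit).
The orbit structure of x ↦ 179x mod 193: 7 orbits of sizes [32, 32, 32, 32, 32, 32, 1].
With 7 cycles on 193 points, sign = (−1)^{193−7} = +1.
Zolotarev: (179|193) = +1, matching the cycle-count sign.

+1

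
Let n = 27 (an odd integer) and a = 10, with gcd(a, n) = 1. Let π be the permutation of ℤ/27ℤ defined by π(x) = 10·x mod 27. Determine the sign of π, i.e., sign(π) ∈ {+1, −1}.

+1

Start at x=10: 10 → 19 → 1 → 10 (one orbit).
Cycle lengths of π_10 on ℤ/27ℤ: [3, 3, 3, 3, 3, 3, 1, 1, 1, 1, 1, 1, 1, 1, 1]; 15 cycles in total.
27 − 15 = 12 transpositions; sign(π) = (−1)^12 = +1.
Check: (10/27) = +1 by Zolotarev.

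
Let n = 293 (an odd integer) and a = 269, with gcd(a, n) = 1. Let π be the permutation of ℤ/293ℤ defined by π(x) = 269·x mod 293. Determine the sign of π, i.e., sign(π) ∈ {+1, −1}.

+1

Orbit of 287 under x↦269x: [287, 144, 60, 25, 279, 43, 140]… (length divides ord_293(269)).
The orbit structure of x ↦ 269x mod 293: 3 orbits of sizes [146, 146, 1].
3 cycles on 293: each ℓ→(−1)^(ℓ−1), product (−1)^290 = +1.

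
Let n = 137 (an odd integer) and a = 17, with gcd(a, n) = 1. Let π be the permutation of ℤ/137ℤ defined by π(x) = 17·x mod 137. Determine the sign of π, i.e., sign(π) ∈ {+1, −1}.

+1

Trace 107: π^k(107) = [107, 38, 98, 22, 100, 56, 130] for k=0..6.
Decompose π into cycles: lengths [68, 68, 1] (3 cycles, including the fixed point 0).
137 − 3 = 134 transpositions; sign(π) = (−1)^134 = +1.
Check: (17/137) = +1 by Zolotarev.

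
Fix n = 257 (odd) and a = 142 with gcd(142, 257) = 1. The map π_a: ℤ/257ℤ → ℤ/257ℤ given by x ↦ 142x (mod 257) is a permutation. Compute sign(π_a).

Orbit of 7 under x↦142x: [7, 223, 55, 100, 65, 235, 217]… (length divides ord_257(142)).
2 cycles of lengths [256, 1].
n − c = 257 − 2 = 255; sign = (−1)^255 = -1.

-1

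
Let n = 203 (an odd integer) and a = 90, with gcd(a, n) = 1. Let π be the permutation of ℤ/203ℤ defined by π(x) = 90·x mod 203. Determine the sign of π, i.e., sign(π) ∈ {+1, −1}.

+1

Orbit of 188 under x↦90x: [188, 71, 97, 1, 90, 183, 27]… (length divides ord_203(90)).
11 cycles of lengths [28, 28, 28, 28, 28, 28, 28, 2, 2, 2, 1].
203 − 11 = 192 transpositions; sign(π) = (−1)^192 = +1.
Via Zolotarev, sign(π_{90}) = (90|203) = +1.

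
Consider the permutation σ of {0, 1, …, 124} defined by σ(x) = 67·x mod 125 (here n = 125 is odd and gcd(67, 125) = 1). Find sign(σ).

-1

Trace 43: π^k(43) = [43, 6, 27, 59, 78, 101, 17] for k=0..6.
π_67 has 4 disjoint cycles with lengths [100, 20, 4, 1] on {0,…,124}.
sign(π) = (−1)^{n − #cycles} = (−1)^{125−4} = (−1)^121 = -1.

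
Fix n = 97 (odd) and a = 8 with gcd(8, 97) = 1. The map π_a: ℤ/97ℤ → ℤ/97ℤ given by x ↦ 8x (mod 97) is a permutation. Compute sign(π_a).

Orbit of 27 under x↦8x: [27, 22, 79, 50, 12, 96, 89]… (length divides ord_97(8)).
Cycle lengths of π_8 on ℤ/97ℤ: [16, 16, 16, 16, 16, 16, 1]; 7 cycles in total.
7 cycles on 97: each ℓ→(−1)^(ℓ−1), product (−1)^90 = +1.

+1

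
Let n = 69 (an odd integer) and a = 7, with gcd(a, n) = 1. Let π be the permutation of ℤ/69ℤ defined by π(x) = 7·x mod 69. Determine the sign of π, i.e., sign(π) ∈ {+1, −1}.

-1

Orbit of 37 under x↦7x: [37, 52, 19, 64, 34, 31, 10]… (length divides ord_69(7)).
6 cycles of lengths [22, 22, 22, 1, 1, 1].
69 − 6 = 63 transpositions; sign(π) = (−1)^63 = -1.
Via Zolotarev, sign(π_{7}) = (7|69) = -1.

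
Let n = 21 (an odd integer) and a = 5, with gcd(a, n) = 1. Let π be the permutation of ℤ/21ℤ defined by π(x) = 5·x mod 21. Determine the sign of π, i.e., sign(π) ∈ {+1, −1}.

+1

Start at x=1: 1 → 5 → 4 → 20 → 16 → 17 → 1 (one orbit).
Cycle lengths of π_5 on ℤ/21ℤ: [6, 6, 6, 2, 1]; 5 cycles in total.
n − c = 21 − 5 = 16; sign = (−1)^16 = +1.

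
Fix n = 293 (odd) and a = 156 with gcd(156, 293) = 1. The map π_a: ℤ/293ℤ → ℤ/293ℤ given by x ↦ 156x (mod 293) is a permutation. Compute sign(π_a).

+1

Trace 141: π^k(141) = [141, 21, 53, 64, 22, 209, 81] for k=0..6.
Decompose π into cycles: lengths [146, 146, 1] (3 cycles, including the fixed point 0).
n − c = 293 − 3 = 290; sign = (−1)^290 = +1.
(156|293)_J = +1 (Zolotarev's lemma cross-check).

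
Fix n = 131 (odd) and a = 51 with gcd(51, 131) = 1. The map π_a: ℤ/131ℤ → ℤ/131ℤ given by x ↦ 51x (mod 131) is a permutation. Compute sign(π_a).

-1

Orbit of 24 under x↦51x: [24, 45, 68, 62, 18, 1, 51]… (length divides ord_131(51)).
π_51 has 6 disjoint cycles with lengths [26, 26, 26, 26, 26, 1] on {0,…,130}.
sign(π) = (−1)^{n − #cycles} = (−1)^{131−6} = (−1)^125 = -1.
The Jacobi symbol (51|131) = -1 (Zolotarev) agrees.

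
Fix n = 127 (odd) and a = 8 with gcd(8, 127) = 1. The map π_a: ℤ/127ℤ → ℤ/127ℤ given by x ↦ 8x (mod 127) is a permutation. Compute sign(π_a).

+1

Start at x=64: 64 → 4 → 32 → 2 → 16 → 1 → 8 → 64 (one orbit).
Cycle lengths of π_8 on ℤ/127ℤ: [7, 7, 7, 7, 7, 7, 7, 7, 7, 7, 7, 7, 7, 7, 7, 7, 7, 7, 1]; 19 cycles in total.
sign(π) = (−1)^{n − #cycles} = (−1)^{127−19} = (−1)^108 = +1.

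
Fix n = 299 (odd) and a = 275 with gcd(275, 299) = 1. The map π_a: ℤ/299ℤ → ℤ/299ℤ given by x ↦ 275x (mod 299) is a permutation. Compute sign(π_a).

+1

Orbit of 139 under x↦275x: [139, 252, 231, 137, 1, 275, 277]… (length divides ord_299(275)).
Cycle type of π: 12×23 + 2×11 + 1; total 35 cycles.
Σ(ℓ_i−1) = 299−35 = 264; sign = (−1)^264 = +1.
Zolotarev: (275|299) = +1, matching the cycle-count sign.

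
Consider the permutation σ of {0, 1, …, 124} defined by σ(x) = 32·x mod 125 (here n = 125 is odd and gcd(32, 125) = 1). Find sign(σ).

Trace 7: π^k(7) = [7, 99, 43, 1, 32, 24, 18] for k=0..6.
The orbit structure of x ↦ 32x mod 125: 12 orbits of sizes [20, 20, 20, 20, 20, 4, 4, 4, 4, 4, 4, 1].
sign(π) = (−1)^{n − #cycles} = (−1)^{125−12} = (−1)^113 = -1.

-1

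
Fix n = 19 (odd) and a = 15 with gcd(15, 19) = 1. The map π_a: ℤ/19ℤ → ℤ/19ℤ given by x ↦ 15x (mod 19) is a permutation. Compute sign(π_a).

Orbit of 15 under x↦15x: [15, 16, 12, 9, 2, 11, 13]… (length divides ord_19(15)).
Cycle lengths of π_15 on ℤ/19ℤ: [18, 1]; 2 cycles in total.
2 cycles on 19: each ℓ→(−1)^(ℓ−1), product (−1)^17 = -1.
Zolotarev: (15|19) = -1, matching the cycle-count sign.

-1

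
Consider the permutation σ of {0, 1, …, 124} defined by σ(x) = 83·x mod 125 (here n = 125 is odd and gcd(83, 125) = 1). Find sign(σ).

-1

Start at x=37: 37 → 71 → 18 → 119 → 2 → 41 → 28 → … (one orbit).
Cycle type of π: 100 + 20 + 4 + 1; total 4 cycles.
Σ(ℓ_i−1) = 125−4 = 121; sign = (−1)^121 = -1.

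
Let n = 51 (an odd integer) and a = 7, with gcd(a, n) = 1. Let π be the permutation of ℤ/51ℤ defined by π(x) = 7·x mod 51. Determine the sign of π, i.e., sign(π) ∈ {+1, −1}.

Trace 40: π^k(40) = [40, 25, 22, 1, 7, 49, 37] for k=0..6.
Cycle type of π: 16×3 + 1×3; total 6 cycles.
With 6 cycles on 51 points, sign = (−1)^{51−6} = -1.

-1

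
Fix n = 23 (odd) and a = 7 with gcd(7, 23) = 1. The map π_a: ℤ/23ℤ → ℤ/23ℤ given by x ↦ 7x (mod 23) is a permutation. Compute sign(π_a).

Trace 10: π^k(10) = [10, 1, 7, 3, 21, 9, 17] for k=0..6.
π_7 has 2 disjoint cycles with lengths [22, 1] on {0,…,22}.
2 cycles on 23: each ℓ→(−1)^(ℓ−1), product (−1)^21 = -1.
Check: (7/23) = -1 by Zolotarev.

-1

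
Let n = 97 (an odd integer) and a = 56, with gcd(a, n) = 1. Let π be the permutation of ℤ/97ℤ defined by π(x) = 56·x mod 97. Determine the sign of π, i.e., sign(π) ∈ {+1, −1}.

-1

Trace 8: π^k(8) = [8, 60, 62, 77, 44, 39, 50] for k=0..6.
2 cycles of lengths [96, 1].
Σ(ℓ_i−1) = 97−2 = 95; sign = (−1)^95 = -1.
Zolotarev: (56|97) = -1, matching the cycle-count sign.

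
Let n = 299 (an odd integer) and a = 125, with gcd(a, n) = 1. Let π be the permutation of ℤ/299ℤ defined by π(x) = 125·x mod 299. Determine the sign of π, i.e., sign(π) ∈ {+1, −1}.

+1

Trace 131: π^k(131) = [131, 229, 220, 291, 196, 281, 142] for k=0..6.
Decompose π into cycles: lengths [44, 44, 44, 44, 44, 44, 22, 4, 4, 4, 1] (11 cycles, including the fixed point 0).
With 11 cycles on 299 points, sign = (−1)^{299−11} = +1.
Zolotarev: (125|299) = +1, matching the cycle-count sign.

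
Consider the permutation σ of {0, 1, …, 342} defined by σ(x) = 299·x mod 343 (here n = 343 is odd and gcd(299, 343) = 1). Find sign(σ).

-1

Start at x=23: 23 → 17 → 281 → 327 → 18 → 237 → 205 → … (one orbit).
Decompose π into cycles: lengths [294, 42, 6, 1] (4 cycles, including the fixed point 0).
With 4 cycles on 343 points, sign = (−1)^{343−4} = -1.
The Jacobi symbol (299|343) = -1 (Zolotarev) agrees.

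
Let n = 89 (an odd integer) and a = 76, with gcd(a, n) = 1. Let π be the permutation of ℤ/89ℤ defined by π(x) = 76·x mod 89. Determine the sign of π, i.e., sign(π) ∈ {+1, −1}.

-1

Orbit of 44 under x↦76x: [44, 51, 49, 75, 4, 37, 53]… (length divides ord_89(76)).
Cycle lengths of π_76 on ℤ/89ℤ: [88, 1]; 2 cycles in total.
With 2 cycles on 89 points, sign = (−1)^{89−2} = -1.
(76|89)_J = -1 (Zolotarev's lemma cross-check).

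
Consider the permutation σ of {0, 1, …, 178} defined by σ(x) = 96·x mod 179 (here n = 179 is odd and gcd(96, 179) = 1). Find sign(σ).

-1

Trace 64: π^k(64) = [64, 58, 19, 34, 42, 94, 74] for k=0..6.
Cycle type of π: 178 + 1; total 2 cycles.
With 2 cycles on 179 points, sign = (−1)^{179−2} = -1.
(96|179)_J = -1 (Zolotarev's lemma cross-check).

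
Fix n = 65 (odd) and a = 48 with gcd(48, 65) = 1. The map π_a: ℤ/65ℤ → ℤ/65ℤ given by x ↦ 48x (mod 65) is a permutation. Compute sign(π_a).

Orbit of 16 under x↦48x: [16, 53, 9, 42, 1, 48, 29]… (length divides ord_65(48)).
10 cycles of lengths [12, 12, 12, 12, 4, 3, 3, 3, 3, 1].
Σ(ℓ_i−1) = 65−10 = 55; sign = (−1)^55 = -1.

-1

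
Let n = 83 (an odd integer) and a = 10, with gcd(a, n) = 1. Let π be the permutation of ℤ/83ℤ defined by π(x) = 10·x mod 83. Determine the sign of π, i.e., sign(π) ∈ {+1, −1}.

Start at x=81: 81 → 63 → 49 → 75 → 3 → 30 → 51 → … (one orbit).
π_10 has 3 disjoint cycles with lengths [41, 41, 1] on {0,…,82}.
Σ(ℓ_i−1) = 83−3 = 80; sign = (−1)^80 = +1.
Zolotarev: (10|83) = +1, matching the cycle-count sign.

+1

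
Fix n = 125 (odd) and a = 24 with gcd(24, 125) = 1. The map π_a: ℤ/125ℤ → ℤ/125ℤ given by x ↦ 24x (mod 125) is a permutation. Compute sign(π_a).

+1

Orbit of 49 under x↦24x: [49, 51, 99, 1, 24, 76, 74]… (length divides ord_125(24)).
Decompose π into cycles: lengths [10, 10, 10, 10, 10, 10, 10, 10, 10, 10, 2, 2, 2, 2, 2, 2, 2, 2, 2, 2, 2, 2, 1] (23 cycles, including the fixed point 0).
23 cycles on 125: each ℓ→(−1)^(ℓ−1), product (−1)^102 = +1.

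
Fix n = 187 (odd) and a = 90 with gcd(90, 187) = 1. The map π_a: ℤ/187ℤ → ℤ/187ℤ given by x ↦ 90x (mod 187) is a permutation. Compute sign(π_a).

+1

Start at x=6: 6 → 166 → 167 → 70 → 129 → 16 → 131 → … (one orbit).
Decompose π into cycles: lengths [80, 80, 16, 10, 1] (5 cycles, including the fixed point 0).
Σ(ℓ_i−1) = 187−5 = 182; sign = (−1)^182 = +1.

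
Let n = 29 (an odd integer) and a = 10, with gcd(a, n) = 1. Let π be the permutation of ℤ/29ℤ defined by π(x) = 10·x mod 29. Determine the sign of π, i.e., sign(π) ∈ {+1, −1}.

-1

Orbit of 19 under x↦10x: [19, 16, 15, 5, 21, 7, 12]… (length divides ord_29(10)).
Decompose π into cycles: lengths [28, 1] (2 cycles, including the fixed point 0).
Σ(ℓ_i−1) = 29−2 = 27; sign = (−1)^27 = -1.
(10|29)_J = -1 (Zolotarev's lemma cross-check).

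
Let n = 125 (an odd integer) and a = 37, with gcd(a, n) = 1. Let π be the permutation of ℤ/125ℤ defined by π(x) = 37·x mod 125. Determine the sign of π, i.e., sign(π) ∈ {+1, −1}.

-1

Start at x=83: 83 → 71 → 2 → 74 → 113 → 56 → 72 → … (one orbit).
Cycle type of π: 100 + 20 + 4 + 1; total 4 cycles.
125 − 4 = 121 transpositions; sign(π) = (−1)^121 = -1.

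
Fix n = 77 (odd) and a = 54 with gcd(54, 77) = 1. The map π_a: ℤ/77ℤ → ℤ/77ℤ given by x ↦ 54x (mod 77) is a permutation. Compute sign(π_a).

+1

Start at x=67: 67 → 76 → 23 → 10 → 1 → 54 → 67 (one orbit).
Cycle type of π: 6×11 + 2×5 + 1; total 17 cycles.
Σ(ℓ_i−1) = 77−17 = 60; sign = (−1)^60 = +1.
Zolotarev: (54|77) = +1, matching the cycle-count sign.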